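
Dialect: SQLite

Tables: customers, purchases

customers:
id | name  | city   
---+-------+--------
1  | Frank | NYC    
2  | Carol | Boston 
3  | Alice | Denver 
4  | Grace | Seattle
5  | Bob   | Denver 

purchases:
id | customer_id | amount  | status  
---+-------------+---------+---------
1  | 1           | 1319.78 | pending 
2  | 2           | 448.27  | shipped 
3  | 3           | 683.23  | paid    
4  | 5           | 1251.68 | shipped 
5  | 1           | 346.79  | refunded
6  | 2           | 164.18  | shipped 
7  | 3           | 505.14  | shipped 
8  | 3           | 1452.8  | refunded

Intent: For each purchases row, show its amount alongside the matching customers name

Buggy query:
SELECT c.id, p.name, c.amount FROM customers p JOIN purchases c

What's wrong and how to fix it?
Bug: Missing join condition: each purchases row is matched to all customers rows instead of just its own

Fix: Specify the join condition linking the foreign key to the parent id

Corrected query:
SELECT c.id, p.name, c.amount FROM customers p JOIN purchases c ON c.customer_id = p.id

Result:
id | name  | amount 
---+-------+--------
1  | Frank | 1319.78
2  | Carol | 448.27 
3  | Alice | 683.23 
4  | Bob   | 1251.68
5  | Frank | 346.79 
6  | Carol | 164.18 
7  | Alice | 505.14 
8  | Alice | 1452.8 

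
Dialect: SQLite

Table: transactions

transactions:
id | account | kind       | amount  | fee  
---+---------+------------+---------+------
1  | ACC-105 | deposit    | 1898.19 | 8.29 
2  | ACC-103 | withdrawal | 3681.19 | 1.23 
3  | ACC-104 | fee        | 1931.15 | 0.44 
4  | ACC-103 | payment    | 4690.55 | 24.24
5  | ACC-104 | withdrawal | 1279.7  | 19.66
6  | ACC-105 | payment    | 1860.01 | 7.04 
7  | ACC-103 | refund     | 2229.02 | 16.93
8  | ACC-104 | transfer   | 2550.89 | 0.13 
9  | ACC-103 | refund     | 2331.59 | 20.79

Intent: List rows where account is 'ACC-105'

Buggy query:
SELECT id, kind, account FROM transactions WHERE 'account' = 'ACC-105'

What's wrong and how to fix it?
Bug: Single quotes denote string literals in SQL; the column name is being compared as a constant string

Fix: Remove the quotes around the column name (or use double quotes for an identifier)

Corrected query:
SELECT id, kind, account FROM transactions WHERE account = 'ACC-105'

Result:
id | kind    | account
---+---------+--------
1  | deposit | ACC-105
6  | payment | ACC-105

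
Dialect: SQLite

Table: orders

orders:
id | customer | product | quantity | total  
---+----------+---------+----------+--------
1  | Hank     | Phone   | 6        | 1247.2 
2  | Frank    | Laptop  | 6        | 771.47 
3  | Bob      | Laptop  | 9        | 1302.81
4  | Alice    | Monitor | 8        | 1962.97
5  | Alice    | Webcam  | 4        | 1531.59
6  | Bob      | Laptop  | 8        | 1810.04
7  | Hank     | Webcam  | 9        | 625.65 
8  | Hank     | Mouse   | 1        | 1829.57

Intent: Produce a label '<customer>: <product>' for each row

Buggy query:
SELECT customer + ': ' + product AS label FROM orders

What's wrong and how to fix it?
Bug: '+' is numeric addition; on text columns SQLite converts them to 0 instead of concatenating

Fix: Replace + with || to concatenate text

Corrected query:
SELECT customer || ': ' || product AS label FROM orders

Result:
label         
--------------
Hank: Phone   
Frank: Laptop 
Bob: Laptop   
Alice: Monitor
Alice: Webcam 
Bob: Laptop   
Hank: Webcam  
Hank: Mouse   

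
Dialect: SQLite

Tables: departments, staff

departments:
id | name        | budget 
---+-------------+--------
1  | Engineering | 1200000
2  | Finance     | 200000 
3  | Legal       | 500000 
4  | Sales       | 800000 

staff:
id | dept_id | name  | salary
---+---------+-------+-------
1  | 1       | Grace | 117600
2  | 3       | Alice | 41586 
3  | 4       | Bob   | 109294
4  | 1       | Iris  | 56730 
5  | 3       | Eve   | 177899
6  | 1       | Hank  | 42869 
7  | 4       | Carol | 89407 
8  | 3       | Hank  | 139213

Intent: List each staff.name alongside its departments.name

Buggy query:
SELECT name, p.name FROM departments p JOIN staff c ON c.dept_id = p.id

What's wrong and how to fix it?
Bug: Both tables have a 'name' column; the unqualified reference is ambiguous

Fix: Prefix ambiguous columns with the table alias

Corrected query:
SELECT c.name, p.name FROM departments p JOIN staff c ON c.dept_id = p.id

Result:
name  | name       
------+------------
Grace | Engineering
Alice | Legal      
Bob   | Sales      
Iris  | Engineering
Eve   | Legal      
Hank  | Engineering
Carol | Sales      
Hank  | Legal      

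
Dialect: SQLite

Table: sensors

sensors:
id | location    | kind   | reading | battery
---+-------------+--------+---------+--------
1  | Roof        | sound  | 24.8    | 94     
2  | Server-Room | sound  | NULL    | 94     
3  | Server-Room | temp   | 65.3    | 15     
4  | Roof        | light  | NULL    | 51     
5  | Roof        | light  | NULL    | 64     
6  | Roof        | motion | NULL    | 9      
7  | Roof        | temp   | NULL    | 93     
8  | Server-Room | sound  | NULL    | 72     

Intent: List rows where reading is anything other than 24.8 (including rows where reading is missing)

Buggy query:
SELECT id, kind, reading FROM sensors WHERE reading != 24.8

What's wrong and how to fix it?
Bug: 'reading != 24.8' is unknown when reading is NULL, so NULL rows are silently excluded

Fix: Handle NULL separately with IS NULL alongside the inequality

Corrected query:
SELECT id, kind, reading FROM sensors WHERE reading != 24.8 OR reading IS NULL

Result:
id | kind   | reading
---+--------+--------
2  | sound  | NULL   
3  | temp   | 65.3   
4  | light  | NULL   
5  | light  | NULL   
6  | motion | NULL   
7  | temp   | NULL   
8  | sound  | NULL   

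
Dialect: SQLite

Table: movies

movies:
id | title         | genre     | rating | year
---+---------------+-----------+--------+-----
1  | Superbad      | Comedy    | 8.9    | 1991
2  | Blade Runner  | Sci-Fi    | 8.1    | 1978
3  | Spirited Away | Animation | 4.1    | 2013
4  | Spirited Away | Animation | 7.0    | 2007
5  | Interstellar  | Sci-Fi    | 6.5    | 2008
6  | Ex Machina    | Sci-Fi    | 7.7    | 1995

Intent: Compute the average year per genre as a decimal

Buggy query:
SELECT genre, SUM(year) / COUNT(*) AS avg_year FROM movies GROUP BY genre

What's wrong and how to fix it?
Bug: Both operands are integers, so '/' performs integer division and truncates

Fix: Multiply by 1.0 (or CAST to REAL) to force floating-point division

Corrected query:
SELECT genre, SUM(year) * 1.0 / COUNT(*) AS avg_year FROM movies GROUP BY genre

Result:
genre     | avg_year   
----------+------------
Animation | 2010       
Comedy    | 1991       
Sci-Fi    | 1993.666667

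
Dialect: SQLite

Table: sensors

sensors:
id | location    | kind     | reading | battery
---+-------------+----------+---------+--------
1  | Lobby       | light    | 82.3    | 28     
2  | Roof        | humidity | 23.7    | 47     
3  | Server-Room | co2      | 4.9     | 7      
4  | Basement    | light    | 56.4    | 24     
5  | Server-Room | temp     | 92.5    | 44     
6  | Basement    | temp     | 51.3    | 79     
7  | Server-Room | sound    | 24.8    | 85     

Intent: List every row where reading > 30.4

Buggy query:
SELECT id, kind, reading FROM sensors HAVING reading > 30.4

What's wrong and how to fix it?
Bug: HAVING filters the output of aggregation, but this query has no GROUP BY and no aggregate functions, so SQLite rejects it (HAVING clause on a non-aggregate query); the condition here is per row

Fix: Replace HAVING with WHERE since the condition applies to individual rows

Corrected query:
SELECT id, kind, reading FROM sensors WHERE reading > 30.4

Result:
id | kind  | reading
---+-------+--------
1  | light | 82.3   
4  | light | 56.4   
5  | temp  | 92.5   
6  | temp  | 51.3   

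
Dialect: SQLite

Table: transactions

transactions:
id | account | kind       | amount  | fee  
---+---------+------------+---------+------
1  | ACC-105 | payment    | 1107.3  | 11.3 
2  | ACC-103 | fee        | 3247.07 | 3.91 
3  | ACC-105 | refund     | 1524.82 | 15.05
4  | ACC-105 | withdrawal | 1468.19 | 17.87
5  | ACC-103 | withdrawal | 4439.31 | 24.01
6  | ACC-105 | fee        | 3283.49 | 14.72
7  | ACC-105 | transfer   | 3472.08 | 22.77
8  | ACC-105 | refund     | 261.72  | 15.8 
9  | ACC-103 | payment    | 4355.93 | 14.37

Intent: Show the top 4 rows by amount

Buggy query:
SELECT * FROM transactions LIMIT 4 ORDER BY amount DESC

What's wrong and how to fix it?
Bug: LIMIT must come after ORDER BY

Fix: Sort with ORDER BY, then apply LIMIT

Corrected query:
SELECT * FROM transactions ORDER BY amount DESC LIMIT 4

Result:
id | account | kind       | amount  | fee  
---+---------+------------+---------+------
5  | ACC-103 | withdrawal | 4439.31 | 24.01
9  | ACC-103 | payment    | 4355.93 | 14.37
7  | ACC-105 | transfer   | 3472.08 | 22.77
6  | ACC-105 | fee        | 3283.49 | 14.72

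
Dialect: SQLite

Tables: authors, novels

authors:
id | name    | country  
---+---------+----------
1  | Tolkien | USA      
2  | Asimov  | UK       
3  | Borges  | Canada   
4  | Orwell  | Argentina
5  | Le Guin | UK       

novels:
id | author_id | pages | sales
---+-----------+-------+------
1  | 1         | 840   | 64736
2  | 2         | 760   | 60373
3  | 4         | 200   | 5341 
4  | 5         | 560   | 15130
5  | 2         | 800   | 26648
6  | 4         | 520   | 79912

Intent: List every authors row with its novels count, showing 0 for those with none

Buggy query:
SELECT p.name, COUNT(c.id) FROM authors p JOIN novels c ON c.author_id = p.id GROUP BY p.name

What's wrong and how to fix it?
Bug: An inner join excludes parents with zero children

Fix: Switch to LEFT JOIN to retain unmatched parent rows

Corrected query:
SELECT p.name, COUNT(c.id) FROM authors p LEFT JOIN novels c ON c.author_id = p.id GROUP BY p.name

Result:
name    | COUNT(c.id)
--------+------------
Asimov  | 2          
Borges  | 0          
Le Guin | 1          
Orwell  | 2          
Tolkien | 1          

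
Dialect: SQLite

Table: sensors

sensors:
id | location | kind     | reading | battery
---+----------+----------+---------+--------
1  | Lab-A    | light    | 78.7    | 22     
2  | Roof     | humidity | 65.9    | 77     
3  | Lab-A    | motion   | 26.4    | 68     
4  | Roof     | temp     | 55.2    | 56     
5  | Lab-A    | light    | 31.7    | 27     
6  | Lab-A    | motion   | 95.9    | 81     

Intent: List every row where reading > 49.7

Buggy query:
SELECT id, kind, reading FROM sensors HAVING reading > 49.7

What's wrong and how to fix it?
Bug: This is a non-aggregate query (no GROUP BY, no aggregates), so in SQLite the HAVING clause is invalid here; a row-level condition belongs in WHERE

Fix: Use WHERE for row-level filtering

Corrected query:
SELECT id, kind, reading FROM sensors WHERE reading > 49.7

Result:
id | kind     | reading
---+----------+--------
1  | light    | 78.7   
2  | humidity | 65.9   
4  | temp     | 55.2   
6  | motion   | 95.9   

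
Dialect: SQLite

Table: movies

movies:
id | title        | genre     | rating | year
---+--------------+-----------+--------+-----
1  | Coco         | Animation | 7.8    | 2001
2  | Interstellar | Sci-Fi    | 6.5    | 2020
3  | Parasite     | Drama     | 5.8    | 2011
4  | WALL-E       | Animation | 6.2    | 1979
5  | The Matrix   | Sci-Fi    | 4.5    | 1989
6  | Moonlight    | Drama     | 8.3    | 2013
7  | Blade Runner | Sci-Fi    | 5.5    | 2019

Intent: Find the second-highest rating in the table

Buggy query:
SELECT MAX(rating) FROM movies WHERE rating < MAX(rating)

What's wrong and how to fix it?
Bug: MAX(rating) on the right of the comparison is an aggregate-in-WHERE error

Fix: Put the inner MAX in a scalar subquery

Corrected query:
SELECT MAX(rating) FROM movies WHERE rating < (SELECT MAX(rating) FROM movies)

Result:
MAX(rating)
-----------
7.8        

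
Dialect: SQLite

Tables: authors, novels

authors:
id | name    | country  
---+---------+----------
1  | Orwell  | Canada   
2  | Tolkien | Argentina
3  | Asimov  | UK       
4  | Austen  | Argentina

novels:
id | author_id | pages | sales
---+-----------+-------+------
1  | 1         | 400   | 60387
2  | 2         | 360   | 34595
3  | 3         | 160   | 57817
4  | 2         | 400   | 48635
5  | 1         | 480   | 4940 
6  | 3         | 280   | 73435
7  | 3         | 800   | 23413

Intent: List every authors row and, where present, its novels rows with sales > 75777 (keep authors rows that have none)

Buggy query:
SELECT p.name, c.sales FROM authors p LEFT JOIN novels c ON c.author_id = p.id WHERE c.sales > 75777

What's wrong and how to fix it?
Bug: A WHERE condition on the right-hand table after LEFT JOIN drops unmatched parents

Fix: Move the right-table condition into the ON clause so unmatched parents are kept

Corrected query:
SELECT p.name, c.sales FROM authors p LEFT JOIN novels c ON c.author_id = p.id AND c.sales > 75777

Result:
name    | sales
--------+------
Orwell  | NULL 
Tolkien | NULL 
Asimov  | NULL 
Austen  | NULL 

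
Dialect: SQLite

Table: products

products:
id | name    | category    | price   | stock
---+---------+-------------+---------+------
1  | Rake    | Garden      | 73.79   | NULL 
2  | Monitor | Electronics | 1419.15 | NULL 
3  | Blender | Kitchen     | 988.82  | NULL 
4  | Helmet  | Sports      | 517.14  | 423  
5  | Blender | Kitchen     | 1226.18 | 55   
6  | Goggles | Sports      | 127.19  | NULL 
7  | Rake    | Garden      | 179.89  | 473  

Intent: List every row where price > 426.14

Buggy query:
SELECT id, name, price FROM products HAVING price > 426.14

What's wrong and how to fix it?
Bug: This is a non-aggregate query (no GROUP BY, no aggregates), so in SQLite the HAVING clause is invalid here; a row-level condition belongs in WHERE

Fix: Use WHERE for row-level filtering

Corrected query:
SELECT id, name, price FROM products WHERE price > 426.14

Result:
id | name    | price  
---+---------+--------
2  | Monitor | 1419.15
3  | Blender | 988.82 
4  | Helmet  | 517.14 
5  | Blender | 1226.18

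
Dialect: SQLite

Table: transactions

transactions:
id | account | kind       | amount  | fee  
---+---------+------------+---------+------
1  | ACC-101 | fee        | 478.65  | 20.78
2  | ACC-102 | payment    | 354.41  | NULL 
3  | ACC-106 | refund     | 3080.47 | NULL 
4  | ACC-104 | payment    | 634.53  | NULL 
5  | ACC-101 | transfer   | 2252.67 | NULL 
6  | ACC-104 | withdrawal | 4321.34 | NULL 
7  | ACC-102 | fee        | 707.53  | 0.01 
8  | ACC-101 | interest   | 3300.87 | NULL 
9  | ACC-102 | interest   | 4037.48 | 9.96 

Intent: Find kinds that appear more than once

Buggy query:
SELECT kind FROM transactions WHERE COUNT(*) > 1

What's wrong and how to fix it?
Bug: COUNT(*) is an aggregate and cannot be used in WHERE

Fix: GROUP BY kind, then filter groups with HAVING COUNT(*) > 1

Corrected query:
SELECT kind FROM transactions GROUP BY kind HAVING COUNT(*) > 1

Result:
kind    
--------
fee     
interest
payment 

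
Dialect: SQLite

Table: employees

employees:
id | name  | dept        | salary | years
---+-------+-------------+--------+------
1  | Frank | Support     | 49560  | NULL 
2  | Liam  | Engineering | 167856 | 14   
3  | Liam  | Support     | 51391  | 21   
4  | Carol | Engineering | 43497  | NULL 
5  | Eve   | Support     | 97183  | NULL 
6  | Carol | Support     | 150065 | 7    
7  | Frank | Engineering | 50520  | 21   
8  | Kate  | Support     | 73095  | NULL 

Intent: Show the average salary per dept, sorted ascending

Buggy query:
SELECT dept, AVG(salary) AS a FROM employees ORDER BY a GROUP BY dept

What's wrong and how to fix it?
Bug: GROUP BY must precede ORDER BY

Fix: Move ORDER BY to the end, after GROUP BY

Corrected query:
SELECT dept, AVG(salary) AS a FROM employees GROUP BY dept ORDER BY a

Result:
dept        | a      
------------+--------
Support     | 84258.8
Engineering | 87291  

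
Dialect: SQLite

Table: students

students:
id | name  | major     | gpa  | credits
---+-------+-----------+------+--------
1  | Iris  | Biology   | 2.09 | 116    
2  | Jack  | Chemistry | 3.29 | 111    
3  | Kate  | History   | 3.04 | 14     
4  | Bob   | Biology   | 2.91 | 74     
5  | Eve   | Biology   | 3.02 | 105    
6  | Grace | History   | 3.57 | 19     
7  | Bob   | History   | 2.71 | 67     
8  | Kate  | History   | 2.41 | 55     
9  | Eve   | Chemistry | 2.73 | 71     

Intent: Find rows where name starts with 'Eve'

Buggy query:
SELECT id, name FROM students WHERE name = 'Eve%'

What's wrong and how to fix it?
Bug: '=' compares the literal string including the % character; pattern matching needs LIKE

Fix: Replace '=' with LIKE so 'Eve%' is treated as a pattern

Corrected query:
SELECT id, name FROM students WHERE name LIKE 'Eve%'

Result:
id | name
---+-----
5  | Eve 
9  | Eve 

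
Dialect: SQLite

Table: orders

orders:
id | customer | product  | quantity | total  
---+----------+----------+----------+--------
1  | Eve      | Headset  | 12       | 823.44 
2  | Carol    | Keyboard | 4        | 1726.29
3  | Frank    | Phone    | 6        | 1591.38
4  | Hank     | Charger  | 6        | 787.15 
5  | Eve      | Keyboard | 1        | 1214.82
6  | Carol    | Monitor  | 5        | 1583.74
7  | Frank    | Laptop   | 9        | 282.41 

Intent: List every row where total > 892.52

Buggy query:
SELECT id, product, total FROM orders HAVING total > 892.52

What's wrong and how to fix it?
Bug: HAVING filters the output of aggregation, but this query has no GROUP BY and no aggregate functions, so SQLite rejects it (HAVING clause on a non-aggregate query); the condition here is per row

Fix: Use WHERE for row-level filtering

Corrected query:
SELECT id, product, total FROM orders WHERE total > 892.52

Result:
id | product  | total  
---+----------+--------
2  | Keyboard | 1726.29
3  | Phone    | 1591.38
5  | Keyboard | 1214.82
6  | Monitor  | 1583.74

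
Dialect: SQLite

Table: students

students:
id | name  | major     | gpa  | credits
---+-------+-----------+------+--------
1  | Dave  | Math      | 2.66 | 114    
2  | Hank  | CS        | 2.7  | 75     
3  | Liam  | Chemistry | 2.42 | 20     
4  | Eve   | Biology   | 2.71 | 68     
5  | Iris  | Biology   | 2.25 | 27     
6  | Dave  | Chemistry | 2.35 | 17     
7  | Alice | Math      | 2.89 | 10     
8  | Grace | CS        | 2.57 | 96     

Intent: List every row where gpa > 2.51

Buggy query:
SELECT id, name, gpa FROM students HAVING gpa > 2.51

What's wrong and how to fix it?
Bug: HAVING filters the output of aggregation, but this query has no GROUP BY and no aggregate functions, so SQLite rejects it (HAVING clause on a non-aggregate query); the condition here is per row

Fix: Replace HAVING with WHERE since the condition applies to individual rows

Corrected query:
SELECT id, name, gpa FROM students WHERE gpa > 2.51

Result:
id | name  | gpa 
---+-------+-----
1  | Dave  | 2.66
2  | Hank  | 2.7 
4  | Eve   | 2.71
7  | Alice | 2.89
8  | Grace | 2.57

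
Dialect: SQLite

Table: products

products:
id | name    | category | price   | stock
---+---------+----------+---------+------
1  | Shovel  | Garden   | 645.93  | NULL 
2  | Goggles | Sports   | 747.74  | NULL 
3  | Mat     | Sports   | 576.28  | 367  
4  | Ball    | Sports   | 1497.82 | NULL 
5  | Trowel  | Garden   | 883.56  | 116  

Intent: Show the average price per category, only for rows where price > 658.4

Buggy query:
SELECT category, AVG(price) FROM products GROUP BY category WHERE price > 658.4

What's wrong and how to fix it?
Bug: Row-level WHERE must come before GROUP BY in the clause order

Fix: Place WHERE between FROM and GROUP BY

Corrected query:
SELECT category, AVG(price) FROM products WHERE price > 658.4 GROUP BY category

Result:
category | AVG(price)
---------+-----------
Garden   | 883.56    
Sports   | 1122.78   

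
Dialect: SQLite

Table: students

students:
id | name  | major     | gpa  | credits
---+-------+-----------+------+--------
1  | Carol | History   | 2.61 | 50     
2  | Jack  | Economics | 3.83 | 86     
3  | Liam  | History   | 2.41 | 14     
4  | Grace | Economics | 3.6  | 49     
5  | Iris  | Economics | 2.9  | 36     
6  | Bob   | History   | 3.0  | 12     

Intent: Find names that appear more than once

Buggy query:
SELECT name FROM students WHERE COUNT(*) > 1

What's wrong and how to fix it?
Bug: WHERE can't reference COUNT(*); aggregates are computed after WHERE

Fix: GROUP BY name, then filter groups with HAVING COUNT(*) > 1

Corrected query:
SELECT name FROM students GROUP BY name HAVING COUNT(*) > 1

Result:
(no rows)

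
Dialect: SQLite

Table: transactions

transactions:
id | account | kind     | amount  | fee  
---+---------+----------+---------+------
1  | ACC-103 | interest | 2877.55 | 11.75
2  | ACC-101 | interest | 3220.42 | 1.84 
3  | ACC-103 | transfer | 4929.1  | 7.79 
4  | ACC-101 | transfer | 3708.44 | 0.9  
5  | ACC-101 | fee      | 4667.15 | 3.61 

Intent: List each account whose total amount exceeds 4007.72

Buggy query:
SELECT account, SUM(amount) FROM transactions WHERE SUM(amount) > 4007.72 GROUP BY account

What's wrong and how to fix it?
Bug: WHERE runs before GROUP BY, so aggregates aren't available there

Fix: Use HAVING (which filters groups after aggregation) instead of WHERE

Corrected query:
SELECT account, SUM(amount) FROM transactions GROUP BY account HAVING SUM(amount) > 4007.72

Result:
account | SUM(amount)
--------+------------
ACC-101 | 11596.01   
ACC-103 | 7806.65    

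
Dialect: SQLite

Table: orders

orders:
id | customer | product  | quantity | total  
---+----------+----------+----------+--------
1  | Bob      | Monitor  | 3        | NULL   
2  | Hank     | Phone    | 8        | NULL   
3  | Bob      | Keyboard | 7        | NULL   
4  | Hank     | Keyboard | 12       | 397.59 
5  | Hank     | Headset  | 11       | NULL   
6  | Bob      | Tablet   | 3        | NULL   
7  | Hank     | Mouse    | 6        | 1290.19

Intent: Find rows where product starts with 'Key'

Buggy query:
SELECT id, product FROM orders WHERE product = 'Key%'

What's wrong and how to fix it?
Bug: Wildcards only work with LIKE; '=' treats '%' as a literal character

Fix: Use LIKE for wildcard pattern matching

Corrected query:
SELECT id, product FROM orders WHERE product LIKE 'Key%'

Result:
id | product 
---+---------
3  | Keyboard
4  | Keyboard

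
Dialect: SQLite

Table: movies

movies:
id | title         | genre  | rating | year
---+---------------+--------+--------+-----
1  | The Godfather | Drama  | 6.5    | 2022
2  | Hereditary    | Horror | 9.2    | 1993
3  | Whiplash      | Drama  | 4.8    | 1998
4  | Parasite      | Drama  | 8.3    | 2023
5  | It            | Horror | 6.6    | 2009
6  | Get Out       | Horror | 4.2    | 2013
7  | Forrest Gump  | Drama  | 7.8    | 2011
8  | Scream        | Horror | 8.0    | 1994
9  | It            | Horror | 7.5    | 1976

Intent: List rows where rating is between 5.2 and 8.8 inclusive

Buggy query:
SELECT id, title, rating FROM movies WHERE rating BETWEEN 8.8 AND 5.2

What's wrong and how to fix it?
Bug: BETWEEN expects the lower bound first; with 8.8 AND 5.2 the range is empty

Fix: Swap the bounds so the smaller value comes first

Corrected query:
SELECT id, title, rating FROM movies WHERE rating BETWEEN 5.2 AND 8.8

Result:
id | title         | rating
---+---------------+-------
1  | The Godfather | 6.5   
4  | Parasite      | 8.3   
5  | It            | 6.6   
7  | Forrest Gump  | 7.8   
8  | Scream        | 8     
9  | It            | 7.5   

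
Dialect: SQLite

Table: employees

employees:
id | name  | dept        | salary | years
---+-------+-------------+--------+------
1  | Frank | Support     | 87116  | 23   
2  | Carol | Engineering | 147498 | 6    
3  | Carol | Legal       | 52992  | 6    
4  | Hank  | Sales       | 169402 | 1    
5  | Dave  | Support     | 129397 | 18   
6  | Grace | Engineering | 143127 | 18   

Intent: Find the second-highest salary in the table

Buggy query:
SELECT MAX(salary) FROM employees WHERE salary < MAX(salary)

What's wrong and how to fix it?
Bug: The inner MAX is an aggregate inside WHERE, which is not allowed

Fix: Put the inner MAX in a scalar subquery

Corrected query:
SELECT MAX(salary) FROM employees WHERE salary < (SELECT MAX(salary) FROM employees)

Result:
MAX(salary)
-----------
147498     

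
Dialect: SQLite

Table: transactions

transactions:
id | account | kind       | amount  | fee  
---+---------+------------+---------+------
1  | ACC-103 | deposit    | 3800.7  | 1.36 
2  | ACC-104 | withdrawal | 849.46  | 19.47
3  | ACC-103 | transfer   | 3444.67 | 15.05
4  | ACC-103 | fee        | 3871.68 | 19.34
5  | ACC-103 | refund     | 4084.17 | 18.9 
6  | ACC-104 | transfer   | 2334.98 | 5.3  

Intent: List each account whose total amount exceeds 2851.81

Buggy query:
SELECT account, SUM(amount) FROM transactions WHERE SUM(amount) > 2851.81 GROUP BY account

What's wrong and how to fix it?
Bug: Aggregate functions cannot appear in a WHERE clause

Fix: Move the aggregate condition to a HAVING clause

Corrected query:
SELECT account, SUM(amount) FROM transactions GROUP BY account HAVING SUM(amount) > 2851.81

Result:
account | SUM(amount)
--------+------------
ACC-103 | 15201.22   
ACC-104 | 3184.44    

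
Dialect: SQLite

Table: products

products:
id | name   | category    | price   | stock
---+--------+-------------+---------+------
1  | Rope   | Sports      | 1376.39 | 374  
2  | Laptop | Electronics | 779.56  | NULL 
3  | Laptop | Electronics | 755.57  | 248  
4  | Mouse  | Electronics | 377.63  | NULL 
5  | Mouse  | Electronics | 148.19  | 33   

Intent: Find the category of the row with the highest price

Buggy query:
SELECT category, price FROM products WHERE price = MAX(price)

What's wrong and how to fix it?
Bug: MAX(price) is an aggregate and cannot be used directly in WHERE

Fix: Wrap MAX in a scalar subquery so WHERE compares against a single value

Corrected query:
SELECT category, price FROM products WHERE price = (SELECT MAX(price) FROM products)

Result:
category | price  
---------+--------
Sports   | 1376.39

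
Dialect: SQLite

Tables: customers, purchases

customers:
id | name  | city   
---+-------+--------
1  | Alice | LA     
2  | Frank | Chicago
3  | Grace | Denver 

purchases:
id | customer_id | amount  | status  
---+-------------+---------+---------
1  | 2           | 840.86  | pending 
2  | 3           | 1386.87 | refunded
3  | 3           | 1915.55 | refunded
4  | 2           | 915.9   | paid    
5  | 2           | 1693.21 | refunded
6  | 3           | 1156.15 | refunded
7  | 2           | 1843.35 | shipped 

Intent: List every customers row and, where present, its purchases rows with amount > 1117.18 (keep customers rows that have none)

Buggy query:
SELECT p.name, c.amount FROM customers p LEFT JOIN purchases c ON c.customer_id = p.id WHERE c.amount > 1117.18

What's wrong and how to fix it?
Bug: A WHERE condition on the right-hand table after LEFT JOIN drops unmatched parents

Fix: Put 'c.amount > 1117.18' in the JOIN's ON clause instead of WHERE

Corrected query:
SELECT p.name, c.amount FROM customers p LEFT JOIN purchases c ON c.customer_id = p.id AND c.amount > 1117.18

Result:
name  | amount 
------+--------
Alice | NULL   
Frank | 1693.21
Frank | 1843.35
Grace | 1156.15
Grace | 1386.87
Grace | 1915.55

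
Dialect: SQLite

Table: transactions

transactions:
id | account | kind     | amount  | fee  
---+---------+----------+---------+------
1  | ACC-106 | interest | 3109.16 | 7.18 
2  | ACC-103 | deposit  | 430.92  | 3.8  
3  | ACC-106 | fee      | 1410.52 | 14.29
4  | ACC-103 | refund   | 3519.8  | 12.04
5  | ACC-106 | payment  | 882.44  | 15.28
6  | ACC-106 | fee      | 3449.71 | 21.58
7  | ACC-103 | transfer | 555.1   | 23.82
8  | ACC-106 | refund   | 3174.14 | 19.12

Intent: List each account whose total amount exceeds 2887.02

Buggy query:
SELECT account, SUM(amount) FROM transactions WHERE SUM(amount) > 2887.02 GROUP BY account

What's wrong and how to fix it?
Bug: Aggregate functions cannot appear in a WHERE clause

Fix: Move the aggregate condition to a HAVING clause

Corrected query:
SELECT account, SUM(amount) FROM transactions GROUP BY account HAVING SUM(amount) > 2887.02

Result:
account | SUM(amount)
--------+------------
ACC-103 | 4505.82    
ACC-106 | 12025.97   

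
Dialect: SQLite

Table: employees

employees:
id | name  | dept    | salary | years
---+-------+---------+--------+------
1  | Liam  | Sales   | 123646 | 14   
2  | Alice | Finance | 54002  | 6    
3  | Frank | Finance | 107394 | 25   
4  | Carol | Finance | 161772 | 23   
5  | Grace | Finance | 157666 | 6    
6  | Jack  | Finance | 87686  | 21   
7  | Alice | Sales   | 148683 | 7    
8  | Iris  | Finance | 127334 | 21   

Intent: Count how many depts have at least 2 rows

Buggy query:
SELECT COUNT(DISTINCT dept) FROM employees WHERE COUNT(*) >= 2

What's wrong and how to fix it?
Bug: WHERE filters individual rows, not groups, so a group-level COUNT is invalid there

Fix: Use a subquery that GROUPs and filters with HAVING, then count its rows

Corrected query:
SELECT COUNT(*) FROM (SELECT dept FROM employees GROUP BY dept HAVING COUNT(*) >= 2)

Result:
COUNT(*)
--------
2       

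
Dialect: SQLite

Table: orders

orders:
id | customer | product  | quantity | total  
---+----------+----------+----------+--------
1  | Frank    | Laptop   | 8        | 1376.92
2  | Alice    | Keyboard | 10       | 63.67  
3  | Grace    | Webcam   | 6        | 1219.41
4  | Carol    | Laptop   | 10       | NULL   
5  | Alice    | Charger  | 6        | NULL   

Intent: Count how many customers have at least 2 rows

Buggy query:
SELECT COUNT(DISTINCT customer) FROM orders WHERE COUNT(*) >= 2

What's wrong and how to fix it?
Bug: WHERE filters individual rows, not groups, so a group-level COUNT is invalid there

Fix: Use a subquery that GROUPs and filters with HAVING, then count its rows

Corrected query:
SELECT COUNT(*) FROM (SELECT customer FROM orders GROUP BY customer HAVING COUNT(*) >= 2)

Result:
COUNT(*)
--------
1       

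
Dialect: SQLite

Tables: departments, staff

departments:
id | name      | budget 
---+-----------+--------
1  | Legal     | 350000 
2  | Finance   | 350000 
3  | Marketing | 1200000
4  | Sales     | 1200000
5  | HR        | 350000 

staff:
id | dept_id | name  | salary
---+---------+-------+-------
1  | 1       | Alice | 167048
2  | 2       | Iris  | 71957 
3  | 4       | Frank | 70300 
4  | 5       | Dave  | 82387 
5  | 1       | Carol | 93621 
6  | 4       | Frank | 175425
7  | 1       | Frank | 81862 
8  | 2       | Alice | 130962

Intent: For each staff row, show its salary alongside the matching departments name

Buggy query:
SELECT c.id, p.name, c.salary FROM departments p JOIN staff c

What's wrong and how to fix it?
Bug: JOIN with no ON clause produces a cartesian product; every staff row pairs with every departments row

Fix: Specify the join condition linking the foreign key to the parent id

Corrected query:
SELECT c.id, p.name, c.salary FROM departments p JOIN staff c ON c.dept_id = p.id

Result:
id | name    | salary
---+---------+-------
1  | Legal   | 167048
2  | Finance | 71957 
3  | Sales   | 70300 
4  | HR      | 82387 
5  | Legal   | 93621 
6  | Sales   | 175425
7  | Legal   | 81862 
8  | Finance | 130962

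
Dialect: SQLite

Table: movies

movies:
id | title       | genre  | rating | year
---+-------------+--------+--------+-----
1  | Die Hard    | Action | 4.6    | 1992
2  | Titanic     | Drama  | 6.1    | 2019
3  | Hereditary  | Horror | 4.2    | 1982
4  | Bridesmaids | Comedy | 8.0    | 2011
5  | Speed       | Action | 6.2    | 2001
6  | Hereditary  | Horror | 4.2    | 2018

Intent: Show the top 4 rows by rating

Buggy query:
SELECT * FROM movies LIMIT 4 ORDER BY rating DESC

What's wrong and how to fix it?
Bug: LIMIT must come after ORDER BY

Fix: Swap the clauses: ORDER BY first, then LIMIT

Corrected query:
SELECT * FROM movies ORDER BY rating DESC LIMIT 4

Result:
id | title       | genre  | rating | year
---+-------------+--------+--------+-----
4  | Bridesmaids | Comedy | 8      | 2011
5  | Speed       | Action | 6.2    | 2001
2  | Titanic     | Drama  | 6.1    | 2019
1  | Die Hard    | Action | 4.6    | 1992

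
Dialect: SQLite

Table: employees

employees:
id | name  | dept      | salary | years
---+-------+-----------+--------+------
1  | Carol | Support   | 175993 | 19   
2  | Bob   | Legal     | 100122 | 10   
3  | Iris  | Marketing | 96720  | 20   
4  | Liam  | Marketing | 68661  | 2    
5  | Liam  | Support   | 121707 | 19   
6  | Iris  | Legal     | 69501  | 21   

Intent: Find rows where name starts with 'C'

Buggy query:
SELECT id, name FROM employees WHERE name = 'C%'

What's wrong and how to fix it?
Bug: Wildcards only work with LIKE; '=' treats '%' as a literal character

Fix: Use LIKE for wildcard pattern matching

Corrected query:
SELECT id, name FROM employees WHERE name LIKE 'C%'

Result:
id | name 
---+------
1  | Carol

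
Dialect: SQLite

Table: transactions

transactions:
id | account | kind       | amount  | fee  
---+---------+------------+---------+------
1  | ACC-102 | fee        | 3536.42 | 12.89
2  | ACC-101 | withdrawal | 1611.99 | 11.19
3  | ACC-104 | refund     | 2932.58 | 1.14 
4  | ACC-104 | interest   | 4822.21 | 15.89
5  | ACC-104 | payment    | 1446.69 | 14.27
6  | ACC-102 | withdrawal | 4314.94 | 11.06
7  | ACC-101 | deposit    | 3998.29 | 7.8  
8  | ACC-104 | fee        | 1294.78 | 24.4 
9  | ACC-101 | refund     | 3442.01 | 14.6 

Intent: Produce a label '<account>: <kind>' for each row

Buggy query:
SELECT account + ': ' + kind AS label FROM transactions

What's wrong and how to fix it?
Bug: SQLite uses || for string concatenation; + coerces text to numbers (yielding 0)

Fix: Replace + with || to concatenate text

Corrected query:
SELECT account || ': ' || kind AS label FROM transactions

Result:
label              
-------------------
ACC-102: fee       
ACC-101: withdrawal
ACC-104: refund    
ACC-104: interest  
ACC-104: payment   
ACC-102: withdrawal
ACC-101: deposit   
ACC-104: fee       
ACC-101: refund    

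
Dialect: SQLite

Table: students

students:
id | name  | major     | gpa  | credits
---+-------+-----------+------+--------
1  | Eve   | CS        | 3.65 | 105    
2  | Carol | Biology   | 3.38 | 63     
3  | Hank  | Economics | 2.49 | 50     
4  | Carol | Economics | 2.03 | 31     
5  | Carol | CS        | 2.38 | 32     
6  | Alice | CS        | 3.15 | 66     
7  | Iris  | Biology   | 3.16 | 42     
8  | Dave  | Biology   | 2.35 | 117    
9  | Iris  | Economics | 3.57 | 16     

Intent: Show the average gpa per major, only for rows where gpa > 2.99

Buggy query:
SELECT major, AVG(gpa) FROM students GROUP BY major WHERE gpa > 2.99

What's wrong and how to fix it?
Bug: WHERE cannot follow GROUP BY

Fix: Move the WHERE clause before GROUP BY

Corrected query:
SELECT major, AVG(gpa) FROM students WHERE gpa > 2.99 GROUP BY major

Result:
major     | AVG(gpa)
----------+---------
Biology   | 3.27    
CS        | 3.4     
Economics | 3.57    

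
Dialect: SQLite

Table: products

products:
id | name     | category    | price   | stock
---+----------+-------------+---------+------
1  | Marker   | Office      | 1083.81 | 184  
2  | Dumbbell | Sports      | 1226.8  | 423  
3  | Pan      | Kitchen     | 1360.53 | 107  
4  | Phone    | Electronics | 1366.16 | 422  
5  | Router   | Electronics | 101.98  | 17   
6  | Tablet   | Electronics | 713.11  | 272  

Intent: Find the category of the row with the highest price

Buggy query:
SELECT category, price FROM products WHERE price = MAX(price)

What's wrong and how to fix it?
Bug: MAX(price) is an aggregate and cannot be used directly in WHERE

Fix: Wrap MAX in a scalar subquery so WHERE compares against a single value

Corrected query:
SELECT category, price FROM products WHERE price = (SELECT MAX(price) FROM products)

Result:
category    | price  
------------+--------
Electronics | 1366.16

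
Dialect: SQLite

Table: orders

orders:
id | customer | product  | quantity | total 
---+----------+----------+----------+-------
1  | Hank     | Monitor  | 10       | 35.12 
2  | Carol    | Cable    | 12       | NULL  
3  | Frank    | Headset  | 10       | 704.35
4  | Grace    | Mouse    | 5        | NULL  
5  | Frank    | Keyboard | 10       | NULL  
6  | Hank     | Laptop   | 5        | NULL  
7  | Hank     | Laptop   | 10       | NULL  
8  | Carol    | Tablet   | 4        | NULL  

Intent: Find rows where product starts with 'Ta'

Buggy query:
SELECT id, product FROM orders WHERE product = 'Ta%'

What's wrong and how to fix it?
Bug: Wildcards only work with LIKE; '=' treats '%' as a literal character

Fix: Replace '=' with LIKE so 'Ta%' is treated as a pattern

Corrected query:
SELECT id, product FROM orders WHERE product LIKE 'Ta%'

Result:
id | product
---+--------
8  | Tablet 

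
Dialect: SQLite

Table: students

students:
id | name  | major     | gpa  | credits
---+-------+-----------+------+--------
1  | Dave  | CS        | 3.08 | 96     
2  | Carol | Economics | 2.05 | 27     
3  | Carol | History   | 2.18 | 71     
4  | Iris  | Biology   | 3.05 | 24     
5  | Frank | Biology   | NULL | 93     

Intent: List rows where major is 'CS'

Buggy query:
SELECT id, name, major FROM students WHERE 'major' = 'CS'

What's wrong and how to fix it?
Bug: 'major' in single quotes is a string literal, not the column; the comparison is literal-vs-literal and never true

Fix: Remove the quotes around the column name (or use double quotes for an identifier)

Corrected query:
SELECT id, name, major FROM students WHERE major = 'CS'

Result:
id | name | major
---+------+------
1  | Dave | CS   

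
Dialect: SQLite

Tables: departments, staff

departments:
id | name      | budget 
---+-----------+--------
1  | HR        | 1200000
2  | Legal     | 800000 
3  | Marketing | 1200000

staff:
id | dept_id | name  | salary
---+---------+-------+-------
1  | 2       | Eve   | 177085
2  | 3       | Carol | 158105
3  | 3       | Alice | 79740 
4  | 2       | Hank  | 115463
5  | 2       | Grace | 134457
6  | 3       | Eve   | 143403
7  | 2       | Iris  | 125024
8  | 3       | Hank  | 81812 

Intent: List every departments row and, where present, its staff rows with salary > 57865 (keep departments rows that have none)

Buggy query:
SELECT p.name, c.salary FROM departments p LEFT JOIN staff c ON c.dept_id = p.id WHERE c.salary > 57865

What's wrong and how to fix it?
Bug: A WHERE condition on the right-hand table after LEFT JOIN drops unmatched parents

Fix: Move the right-table condition into the ON clause so unmatched parents are kept

Corrected query:
SELECT p.name, c.salary FROM departments p LEFT JOIN staff c ON c.dept_id = p.id AND c.salary > 57865

Result:
name      | salary
----------+-------
HR        | NULL  
Legal     | 115463
Legal     | 125024
Legal     | 134457
Legal     | 177085
Marketing | 79740 
Marketing | 81812 
Marketing | 143403
Marketing | 158105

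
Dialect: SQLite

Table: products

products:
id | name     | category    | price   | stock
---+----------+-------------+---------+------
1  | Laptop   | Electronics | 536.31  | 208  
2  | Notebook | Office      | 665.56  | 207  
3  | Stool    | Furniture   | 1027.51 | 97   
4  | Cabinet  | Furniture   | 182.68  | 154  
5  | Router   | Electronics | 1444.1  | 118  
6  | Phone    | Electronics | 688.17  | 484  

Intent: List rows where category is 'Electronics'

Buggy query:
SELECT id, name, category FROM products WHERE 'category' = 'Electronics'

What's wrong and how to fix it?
Bug: Single quotes denote string literals in SQL; the column name is being compared as a constant string

Fix: Reference the column as category without single quotes

Corrected query:
SELECT id, name, category FROM products WHERE category = 'Electronics'

Result:
id | name   | category   
---+--------+------------
1  | Laptop | Electronics
5  | Router | Electronics
6  | Phone  | Electronics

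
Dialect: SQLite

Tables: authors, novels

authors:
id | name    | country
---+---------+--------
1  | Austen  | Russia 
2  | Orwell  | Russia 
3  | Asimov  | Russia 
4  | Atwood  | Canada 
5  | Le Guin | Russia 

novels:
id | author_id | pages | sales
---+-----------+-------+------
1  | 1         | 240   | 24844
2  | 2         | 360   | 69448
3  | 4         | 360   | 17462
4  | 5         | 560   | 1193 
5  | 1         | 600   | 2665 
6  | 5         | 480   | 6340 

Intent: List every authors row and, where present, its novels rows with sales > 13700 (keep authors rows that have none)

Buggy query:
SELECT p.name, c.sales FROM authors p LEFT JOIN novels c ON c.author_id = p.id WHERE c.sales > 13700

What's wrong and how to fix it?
Bug: Filtering c.sales in WHERE discards the NULL rows produced by LEFT JOIN, turning it into an inner join

Fix: Put 'c.sales > 13700' in the JOIN's ON clause instead of WHERE

Corrected query:
SELECT p.name, c.sales FROM authors p LEFT JOIN novels c ON c.author_id = p.id AND c.sales > 13700

Result:
name    | sales
--------+------
Austen  | 24844
Orwell  | 69448
Asimov  | NULL 
Atwood  | 17462
Le Guin | NULL 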